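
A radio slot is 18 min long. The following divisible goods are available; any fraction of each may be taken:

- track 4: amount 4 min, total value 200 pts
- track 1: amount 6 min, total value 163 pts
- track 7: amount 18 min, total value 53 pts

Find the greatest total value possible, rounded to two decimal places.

386.56

Take in order of value per unit:
- track 4 (200/4 per unit): all 4 → value 200, running total 200.00
- track 1 (163/6 per unit): all 6 → value 163, running total 363.00
- track 7 (53/18 per unit): 8 of 18 → value 8×53/18 = 23.5556, running total 386.56
Total 386.56.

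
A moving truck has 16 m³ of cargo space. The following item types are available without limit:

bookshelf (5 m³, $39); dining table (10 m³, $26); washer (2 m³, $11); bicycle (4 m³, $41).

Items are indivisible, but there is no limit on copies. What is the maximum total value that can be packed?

Best value-per-unit is bicycle at 41/4, and filling with it alone uses volume 4×4=16. No mix of the others beats 4×41 = 164.

$164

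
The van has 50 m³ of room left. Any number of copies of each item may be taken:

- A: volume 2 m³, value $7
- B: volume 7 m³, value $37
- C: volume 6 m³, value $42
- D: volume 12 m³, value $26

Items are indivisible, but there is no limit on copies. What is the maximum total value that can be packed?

Best value-per-unit is C at 42/6; filling with it alone gives 8×42 = 336.
Optimal mix: 1×A + 8×C → volume 50, value 343.

$343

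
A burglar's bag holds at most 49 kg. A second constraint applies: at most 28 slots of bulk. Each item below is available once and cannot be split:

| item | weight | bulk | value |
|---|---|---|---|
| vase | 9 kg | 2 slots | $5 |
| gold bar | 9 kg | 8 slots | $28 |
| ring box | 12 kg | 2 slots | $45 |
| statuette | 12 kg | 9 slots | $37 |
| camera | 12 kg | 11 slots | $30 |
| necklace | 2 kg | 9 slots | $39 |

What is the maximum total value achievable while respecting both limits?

Feasible sets respecting both limits:
- gold bar+ring box+statuette+necklace: weight 35, bulk 28, value 149
- vase+ring box+statuette+necklace: weight 35, bulk 22, value 126
- ring box+statuette+necklace: weight 26, bulk 20, value 121
- vase+ring box+camera+necklace: weight 35, bulk 24, value 119
Best: $149.

$149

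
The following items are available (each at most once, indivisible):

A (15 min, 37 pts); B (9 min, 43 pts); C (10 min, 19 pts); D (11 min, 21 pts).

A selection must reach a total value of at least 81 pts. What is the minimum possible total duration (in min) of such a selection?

Subsets with value ≥ 81, sorted by total duration:
- B+C+D: duration 30, value 83
- A+B+C: duration 34, value 99
Minimum duration: 30 min.

30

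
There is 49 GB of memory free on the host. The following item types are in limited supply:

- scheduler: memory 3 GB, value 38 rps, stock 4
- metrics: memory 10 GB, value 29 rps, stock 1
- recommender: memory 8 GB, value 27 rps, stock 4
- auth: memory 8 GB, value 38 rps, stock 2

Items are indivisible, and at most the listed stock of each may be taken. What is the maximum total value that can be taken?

284 rps

Top feasible selections:
- 4×scheduler + 1×metrics + 1×recommender + 2×auth: memory 46, value 284
- 4×scheduler + 2×recommender + 2×auth: memory 44, value 282
- 4×scheduler + 1×metrics + 2×recommender + 1×auth: memory 46, value 273
- 4×scheduler + 3×recommender + 1×auth: memory 44, value 271
Best: 284 rps.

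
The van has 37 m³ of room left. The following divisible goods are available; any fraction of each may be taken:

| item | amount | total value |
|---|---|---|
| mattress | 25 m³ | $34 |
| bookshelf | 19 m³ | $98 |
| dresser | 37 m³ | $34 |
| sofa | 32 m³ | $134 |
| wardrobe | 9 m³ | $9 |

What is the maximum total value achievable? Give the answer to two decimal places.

173.38

Take in order of value per unit:
- bookshelf (98/19 per unit): all 19 → value 98, running total 98.00
- sofa (134/32 per unit): 18 of 32 → value 18×134/32 = 75.3750, running total 173.38
Total 173.38.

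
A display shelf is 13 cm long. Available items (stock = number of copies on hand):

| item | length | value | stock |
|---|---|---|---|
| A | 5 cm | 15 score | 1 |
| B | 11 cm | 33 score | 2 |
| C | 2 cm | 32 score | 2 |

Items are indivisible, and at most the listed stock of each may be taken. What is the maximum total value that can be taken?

79 score

Top feasible selections:
- 1×A + 2×C: length 9, value 79
- 1×B + 1×C: length 13, value 65
Best: 79 score.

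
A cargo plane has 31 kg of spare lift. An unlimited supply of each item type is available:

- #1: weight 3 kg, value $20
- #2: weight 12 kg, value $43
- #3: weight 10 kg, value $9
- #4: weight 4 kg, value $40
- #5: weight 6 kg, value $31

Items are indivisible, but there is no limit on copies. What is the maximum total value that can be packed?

Best value-per-unit is #4 at 40/4; filling with it alone gives 7×40 = 280.
Optimal mix: 1×#1 + 7×#4 → weight 31, value 300.

$300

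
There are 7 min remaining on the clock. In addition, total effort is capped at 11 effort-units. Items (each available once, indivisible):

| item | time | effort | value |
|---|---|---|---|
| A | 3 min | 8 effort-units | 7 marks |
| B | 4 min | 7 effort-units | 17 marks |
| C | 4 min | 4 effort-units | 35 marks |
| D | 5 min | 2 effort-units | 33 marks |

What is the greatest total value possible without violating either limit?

35 marks

Feasible sets respecting both limits:
- C: time 4, effort 4, value 35
- D: time 5, effort 2, value 33
- B: time 4, effort 7, value 17
- A: time 3, effort 8, value 7
Best: 35 marks.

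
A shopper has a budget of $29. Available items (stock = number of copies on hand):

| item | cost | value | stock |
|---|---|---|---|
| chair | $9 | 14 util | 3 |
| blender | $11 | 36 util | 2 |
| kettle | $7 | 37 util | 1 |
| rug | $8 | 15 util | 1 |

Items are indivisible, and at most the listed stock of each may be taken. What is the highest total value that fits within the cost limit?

109 util

Top feasible selections:
- 2×blender + 1×kettle: cost 29, value 109
- 1×blender + 1×kettle + 1×rug: cost 26, value 88
- 1×chair + 1×blender + 1×kettle: cost 27, value 87
Best: 109 util.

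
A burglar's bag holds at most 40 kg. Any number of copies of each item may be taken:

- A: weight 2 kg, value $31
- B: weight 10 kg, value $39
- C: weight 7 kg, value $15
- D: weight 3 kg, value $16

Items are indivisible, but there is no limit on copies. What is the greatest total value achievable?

Best value-per-unit is A at 31/2, and filling with it alone uses weight 20×2=40. No mix of the others beats 20×31 = 620.

$620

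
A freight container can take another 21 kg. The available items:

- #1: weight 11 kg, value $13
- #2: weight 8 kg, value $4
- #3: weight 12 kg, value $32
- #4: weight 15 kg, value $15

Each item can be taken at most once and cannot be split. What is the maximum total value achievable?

$36

Check high-value combinations within 21 kg:
- #2+#3: weight 8+12=20, value 4+32=36
- #3: weight 12, value 32
- #1+#2: weight 11+8=19, value 13+4=17
Best: $36.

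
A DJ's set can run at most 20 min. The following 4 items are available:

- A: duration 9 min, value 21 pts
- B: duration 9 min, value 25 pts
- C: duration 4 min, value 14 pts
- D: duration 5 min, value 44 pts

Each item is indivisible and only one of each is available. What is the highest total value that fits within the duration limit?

This is a 0/1 knapsack; check combinations near the capacity.
- B+C+D: duration 9+4+5=18, value 25+14+44=83
- A+C+D: duration 9+4+5=18, value 21+14+44=79
- B+D: duration 9+5=14, value 25+44=69
Best: 83 pts.

83 pts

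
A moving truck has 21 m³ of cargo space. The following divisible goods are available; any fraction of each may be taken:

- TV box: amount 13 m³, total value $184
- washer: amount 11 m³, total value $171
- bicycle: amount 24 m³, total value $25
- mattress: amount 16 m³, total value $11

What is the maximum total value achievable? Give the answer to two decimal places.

Take in order of value per unit:
- washer (171/11 per unit): all 11 → value 171, running total 171.00
- TV box (184/13 per unit): 10 of 13 → value 10×184/13 = 141.5385, running total 312.54
Total 312.54.

312.54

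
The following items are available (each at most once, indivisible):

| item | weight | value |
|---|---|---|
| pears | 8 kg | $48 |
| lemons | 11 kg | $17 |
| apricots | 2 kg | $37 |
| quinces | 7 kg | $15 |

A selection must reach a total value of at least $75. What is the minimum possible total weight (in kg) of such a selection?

Subsets with value ≥ 75, sorted by total weight:
- pears+apricots: weight 10, value 85
- pears+apricots+quinces: weight 17, value 100
Minimum weight: 10 kg.

10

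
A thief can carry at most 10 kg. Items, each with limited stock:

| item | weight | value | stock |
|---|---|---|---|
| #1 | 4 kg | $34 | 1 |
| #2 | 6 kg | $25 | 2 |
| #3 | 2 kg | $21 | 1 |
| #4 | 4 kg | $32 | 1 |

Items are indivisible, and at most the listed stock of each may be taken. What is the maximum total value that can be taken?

Best selections within weight 10 and stock limits:
- 1×#1 + 1×#3 + 1×#4: weight 10, value 87
- 1×#1 + 1×#4: weight 8, value 66
Best: $87.

$87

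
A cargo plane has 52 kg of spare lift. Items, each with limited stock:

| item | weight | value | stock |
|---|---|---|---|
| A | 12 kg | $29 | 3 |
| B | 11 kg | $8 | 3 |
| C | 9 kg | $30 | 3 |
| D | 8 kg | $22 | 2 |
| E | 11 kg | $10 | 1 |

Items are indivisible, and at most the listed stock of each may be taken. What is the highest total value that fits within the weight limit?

Best selections within weight 52 and stock limits:
- 2×A + 3×C: weight 51, value 148
- 1×A + 3×C + 1×D: weight 47, value 141
Best: $148.

$148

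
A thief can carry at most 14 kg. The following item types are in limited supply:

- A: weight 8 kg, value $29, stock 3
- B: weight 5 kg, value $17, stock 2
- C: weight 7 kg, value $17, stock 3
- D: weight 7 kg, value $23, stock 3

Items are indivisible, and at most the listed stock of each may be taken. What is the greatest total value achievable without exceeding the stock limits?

Top feasible selections:
- 1×A + 1×B: weight 13, value 46
- 2×D: weight 14, value 46
- 1×B + 1×D: weight 12, value 40
- 1×C + 1×D: weight 14, value 40
Best: $46.

$46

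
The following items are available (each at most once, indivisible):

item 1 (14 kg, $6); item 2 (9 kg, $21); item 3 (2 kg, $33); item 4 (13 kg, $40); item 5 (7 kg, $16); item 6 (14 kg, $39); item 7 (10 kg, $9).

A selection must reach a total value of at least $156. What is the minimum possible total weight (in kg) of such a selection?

Subsets with value ≥ 156, sorted by total weight:
- item 2+item 3+item 4+item 5+item 6+item 7: weight 55, value 158
- item 1+item 2+item 3+item 4+item 5+item 6+item 7: weight 69, value 164
Minimum weight: 55 kg.

55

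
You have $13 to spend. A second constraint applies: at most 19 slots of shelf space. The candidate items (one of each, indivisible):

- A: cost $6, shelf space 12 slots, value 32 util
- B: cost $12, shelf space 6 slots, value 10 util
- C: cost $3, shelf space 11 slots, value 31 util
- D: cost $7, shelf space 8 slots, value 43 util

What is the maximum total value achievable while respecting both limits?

Feasible sets respecting both limits:
- C+D: cost 10, shelf space 19, value 74
- D: cost 7, shelf space 8, value 43
- A: cost 6, shelf space 12, value 32
Best: 74 util.

74 util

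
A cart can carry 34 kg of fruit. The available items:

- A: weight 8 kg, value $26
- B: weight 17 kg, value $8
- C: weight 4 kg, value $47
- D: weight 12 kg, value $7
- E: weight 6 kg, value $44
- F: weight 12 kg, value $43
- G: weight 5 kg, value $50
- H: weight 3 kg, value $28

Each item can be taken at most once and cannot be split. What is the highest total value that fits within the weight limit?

Check high-value combinations within 34 kg:
- C+E+F+G+H: weight 4+6+12+5+3=30, value 47+44+43+50+28=212
- A+C+E+G+H: weight 8+4+6+5+3=26, value 26+47+44+50+28=195
- A+C+F+G+H: weight 8+4+12+5+3=32, value 26+47+43+50+28=194
- A+E+F+G+H: weight 8+6+12+5+3=34, value 26+44+43+50+28=191
Best: $212.

$212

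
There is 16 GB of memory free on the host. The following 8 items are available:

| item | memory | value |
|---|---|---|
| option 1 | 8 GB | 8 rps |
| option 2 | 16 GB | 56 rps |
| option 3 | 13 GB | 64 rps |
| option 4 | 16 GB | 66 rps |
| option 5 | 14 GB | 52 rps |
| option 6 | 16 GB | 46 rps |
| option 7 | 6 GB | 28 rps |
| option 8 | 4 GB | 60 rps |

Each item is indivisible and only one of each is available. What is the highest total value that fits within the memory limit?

88 rps

Check high-value combinations within 16 GB:
- option 7+option 8: memory 6+4=10, value 28+60=88
- option 1+option 8: memory 8+4=12, value 8+60=68
- option 4: memory 16, value 66
- option 3: memory 13, value 64
Best: 88 rps.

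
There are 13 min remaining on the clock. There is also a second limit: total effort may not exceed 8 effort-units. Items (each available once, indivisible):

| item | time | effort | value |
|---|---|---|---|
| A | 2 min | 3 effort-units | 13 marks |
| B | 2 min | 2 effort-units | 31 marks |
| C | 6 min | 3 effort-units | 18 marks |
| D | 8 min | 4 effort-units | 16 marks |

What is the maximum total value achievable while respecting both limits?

Feasible sets respecting both limits:
- A+B+C: time 10, effort 8, value 62
- B+C: time 8, effort 5, value 49
- B+D: time 10, effort 6, value 47
Best: 62 marks.

62 marks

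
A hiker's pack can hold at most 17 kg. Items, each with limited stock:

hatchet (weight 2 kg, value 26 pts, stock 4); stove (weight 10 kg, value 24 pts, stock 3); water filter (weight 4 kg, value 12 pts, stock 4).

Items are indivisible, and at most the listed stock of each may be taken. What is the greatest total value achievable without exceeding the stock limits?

Best selections within weight 17 and stock limits:
- 4×hatchet + 2×water filter: weight 16, value 128
- 4×hatchet + 1×water filter: weight 12, value 116
- 4×hatchet: weight 8, value 104
Best: 128 pts.

128 pts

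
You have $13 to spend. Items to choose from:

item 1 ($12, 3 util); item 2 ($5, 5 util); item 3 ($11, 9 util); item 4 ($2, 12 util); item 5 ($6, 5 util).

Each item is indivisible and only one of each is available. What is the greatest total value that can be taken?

This is a 0/1 knapsack; check combinations near the capacity.
- item 2+item 4+item 5: cost 5+2+6=13, value 5+12+5=22
- item 3+item 4: cost 11+2=13, value 9+12=21
- item 2+item 4: cost 5+2=7, value 5+12=17
- item 4+item 5: cost 2+6=8, value 12+5=17
Best: 22 util.

22 util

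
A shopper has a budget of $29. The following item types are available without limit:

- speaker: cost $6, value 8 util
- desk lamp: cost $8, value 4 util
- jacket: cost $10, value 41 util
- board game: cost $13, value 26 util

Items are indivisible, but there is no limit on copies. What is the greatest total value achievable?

Best value-per-unit is jacket at 41/10; filling with it alone gives 2×41 = 82.
Optimal mix: 1×speaker + 2×jacket → cost 26, value 90.

90 util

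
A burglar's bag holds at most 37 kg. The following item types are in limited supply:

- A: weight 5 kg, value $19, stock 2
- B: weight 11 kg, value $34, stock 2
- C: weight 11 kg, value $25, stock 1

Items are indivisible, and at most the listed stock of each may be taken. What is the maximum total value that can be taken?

$106

Best selections within weight 37 and stock limits:
- 2×A + 2×B: weight 32, value 106
- 2×A + 1×B + 1×C: weight 32, value 97
- 2×B + 1×C: weight 33, value 93
- 1×A + 2×B: weight 27, value 87
Best: $106.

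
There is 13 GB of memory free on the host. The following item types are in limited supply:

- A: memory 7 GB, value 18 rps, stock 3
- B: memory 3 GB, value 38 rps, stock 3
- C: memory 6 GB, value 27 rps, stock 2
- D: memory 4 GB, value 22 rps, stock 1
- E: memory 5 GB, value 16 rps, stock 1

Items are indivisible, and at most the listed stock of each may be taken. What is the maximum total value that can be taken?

136 rps

Best selections within memory 13 and stock limits:
- 3×B + 1×D: memory 13, value 136
- 3×B: memory 9, value 114
- 2×B + 1×C: memory 12, value 103
Best: 136 rps.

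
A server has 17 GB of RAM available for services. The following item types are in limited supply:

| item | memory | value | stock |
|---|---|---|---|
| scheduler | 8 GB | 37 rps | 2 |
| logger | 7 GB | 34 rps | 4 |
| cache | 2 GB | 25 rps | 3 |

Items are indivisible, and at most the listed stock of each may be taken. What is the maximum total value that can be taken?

Top feasible selections:
- 1×scheduler + 3×cache: memory 14, value 112
- 1×logger + 3×cache: memory 13, value 109
Best: 112 rps.

112 rps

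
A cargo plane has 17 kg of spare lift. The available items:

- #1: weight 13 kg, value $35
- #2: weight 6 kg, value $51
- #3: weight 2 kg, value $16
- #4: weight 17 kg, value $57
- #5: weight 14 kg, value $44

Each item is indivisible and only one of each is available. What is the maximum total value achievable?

Check high-value combinations within 17 kg:
- #2+#3: weight 6+2=8, value 51+16=67
- #3+#5: weight 2+14=16, value 16+44=60
- #4: weight 17, value 57
- #2: weight 6, value 51
- #1+#3: weight 13+2=15, value 35+16=51
Best: $67.

$67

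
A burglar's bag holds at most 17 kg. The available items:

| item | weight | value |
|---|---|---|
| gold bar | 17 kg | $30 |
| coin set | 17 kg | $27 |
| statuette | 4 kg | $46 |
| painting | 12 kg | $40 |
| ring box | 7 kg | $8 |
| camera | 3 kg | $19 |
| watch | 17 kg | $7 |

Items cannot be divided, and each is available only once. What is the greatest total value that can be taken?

$86

Check high-value combinations within 17 kg:
- statuette+painting: weight 4+12=16, value 46+40=86
- statuette+ring box+camera: weight 4+7+3=14, value 46+8+19=73
- statuette+camera: weight 4+3=7, value 46+19=65
- painting+camera: weight 12+3=15, value 40+19=59
- statuette+ring box: weight 4+7=11, value 46+8=54
Best: $86.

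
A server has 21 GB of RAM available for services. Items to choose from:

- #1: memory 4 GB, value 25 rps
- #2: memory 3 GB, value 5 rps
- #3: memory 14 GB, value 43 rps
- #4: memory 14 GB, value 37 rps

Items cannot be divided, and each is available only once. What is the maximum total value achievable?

Check high-value combinations within 21 GB:
- #1+#2+#3: memory 4+3+14=21, value 25+5+43=73
- #1+#3: memory 4+14=18, value 25+43=68
- #1+#2+#4: memory 4+3+14=21, value 25+5+37=67
- #1+#4: memory 4+14=18, value 25+37=62
Best: 73 rps.

73 rps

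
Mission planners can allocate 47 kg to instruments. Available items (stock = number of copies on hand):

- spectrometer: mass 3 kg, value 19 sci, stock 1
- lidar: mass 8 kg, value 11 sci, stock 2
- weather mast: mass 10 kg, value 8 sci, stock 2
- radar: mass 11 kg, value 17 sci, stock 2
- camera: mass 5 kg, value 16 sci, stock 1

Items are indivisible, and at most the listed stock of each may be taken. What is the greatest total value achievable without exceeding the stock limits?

91 sci

Best selections within mass 47 and stock limits:
- 1×spectrometer + 2×lidar + 2×radar + 1×camera: mass 46, value 91
- 1×spectrometer + 2×lidar + 1×weather mast + 1×radar + 1×camera: mass 45, value 82
- 1×spectrometer + 1×lidar + 2×radar + 1×camera: mass 38, value 80
- 1×spectrometer + 1×lidar + 2×weather mast + 1×radar + 1×camera: mass 47, value 79
Best: 91 sci.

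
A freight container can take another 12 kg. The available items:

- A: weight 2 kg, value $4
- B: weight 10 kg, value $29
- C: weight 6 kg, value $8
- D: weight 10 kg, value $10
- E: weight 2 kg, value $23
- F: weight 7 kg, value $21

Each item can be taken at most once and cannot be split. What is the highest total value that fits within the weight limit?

$52

Check high-value combinations within 12 kg:
- B+E: weight 10+2=12, value 29+23=52
- A+E+F: weight 2+2+7=11, value 4+23+21=48
- E+F: weight 2+7=9, value 23+21=44
- A+C+E: weight 2+6+2=10, value 4+8+23=35
Best: $52.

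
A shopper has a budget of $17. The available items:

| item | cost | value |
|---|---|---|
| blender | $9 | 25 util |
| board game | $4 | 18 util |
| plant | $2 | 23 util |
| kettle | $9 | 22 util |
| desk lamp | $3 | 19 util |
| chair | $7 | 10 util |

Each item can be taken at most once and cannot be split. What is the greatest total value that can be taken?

70 util

Check high-value combinations within $17:
- board game+plant+desk lamp+chair: cost 4+2+3+7=16, value 18+23+19+10=70
- blender+plant+desk lamp: cost 9+2+3=14, value 25+23+19=67
- blender+board game+plant: cost 9+4+2=15, value 25+18+23=66
- plant+kettle+desk lamp: cost 2+9+3=14, value 23+22+19=64
Best: 70 util.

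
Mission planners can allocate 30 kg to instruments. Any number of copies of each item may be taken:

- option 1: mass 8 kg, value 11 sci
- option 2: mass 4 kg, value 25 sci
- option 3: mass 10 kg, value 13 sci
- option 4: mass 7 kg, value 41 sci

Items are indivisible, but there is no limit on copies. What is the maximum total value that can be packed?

Best value-per-unit is option 2 at 25/4; filling with it alone gives 7×25 = 175.
Optimal mix: 4×option 2 + 2×option 4 → mass 30, value 182.

182 sci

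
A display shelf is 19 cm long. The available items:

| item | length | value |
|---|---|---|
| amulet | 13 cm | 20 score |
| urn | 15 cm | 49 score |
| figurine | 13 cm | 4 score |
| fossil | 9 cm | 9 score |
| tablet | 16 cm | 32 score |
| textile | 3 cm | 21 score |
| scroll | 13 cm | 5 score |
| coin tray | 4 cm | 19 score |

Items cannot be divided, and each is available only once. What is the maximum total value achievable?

This is a 0/1 knapsack; check combinations near the capacity.
- urn+textile: length 15+3=18, value 49+21=70
- urn+coin tray: length 15+4=19, value 49+19=68
- tablet+textile: length 16+3=19, value 32+21=53
- urn: length 15, value 49
Best: 70 score.

70 score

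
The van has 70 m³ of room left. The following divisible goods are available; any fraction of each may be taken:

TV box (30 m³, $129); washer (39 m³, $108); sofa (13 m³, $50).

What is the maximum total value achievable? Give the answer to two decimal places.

Take in order of value per unit:
- TV box (129/30 per unit): all 30 → value 129, running total 129.00
- sofa (50/13 per unit): all 13 → value 50, running total 179.00
- washer (108/39 per unit): 27 of 39 → value 27×108/39 = 74.7692, running total 253.77
Total 253.77.

253.77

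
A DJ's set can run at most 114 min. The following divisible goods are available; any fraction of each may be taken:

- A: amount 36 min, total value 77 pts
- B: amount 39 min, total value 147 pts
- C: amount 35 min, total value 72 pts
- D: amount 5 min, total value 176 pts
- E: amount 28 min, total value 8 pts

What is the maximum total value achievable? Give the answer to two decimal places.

469.94

Take in order of value per unit:
- D (176/5 per unit): all 5 → value 176, running total 176.00
- B (147/39 per unit): all 39 → value 147, running total 323.00
- A (77/36 per unit): all 36 → value 77, running total 400.00
- C (72/35 per unit): 34 of 35 → value 34×72/35 = 69.9429, running total 469.94
Total 469.94.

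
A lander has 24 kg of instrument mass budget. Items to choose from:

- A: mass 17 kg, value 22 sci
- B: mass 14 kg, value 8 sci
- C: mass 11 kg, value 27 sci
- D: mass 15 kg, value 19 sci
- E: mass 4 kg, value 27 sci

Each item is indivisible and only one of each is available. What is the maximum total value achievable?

Check high-value combinations within 24 kg:
- C+E: mass 11+4=15, value 27+27=54
- A+E: mass 17+4=21, value 22+27=49
- D+E: mass 15+4=19, value 19+27=46
- B+E: mass 14+4=18, value 8+27=35
- E: mass 4, value 27
Best: 54 sci.

54 sci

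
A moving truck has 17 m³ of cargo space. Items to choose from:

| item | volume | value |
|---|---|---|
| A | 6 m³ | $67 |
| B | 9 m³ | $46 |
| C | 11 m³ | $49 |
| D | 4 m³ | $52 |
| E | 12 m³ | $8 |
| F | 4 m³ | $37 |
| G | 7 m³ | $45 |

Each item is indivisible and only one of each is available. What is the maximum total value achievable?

Check high-value combinations within 17 m³:
- A+D+G: volume 6+4+7=17, value 67+52+45=164
- A+D+F: volume 6+4+4=14, value 67+52+37=156
- A+F+G: volume 6+4+7=17, value 67+37+45=149
- B+D+F: volume 9+4+4=17, value 46+52+37=135
Best: $164.

$164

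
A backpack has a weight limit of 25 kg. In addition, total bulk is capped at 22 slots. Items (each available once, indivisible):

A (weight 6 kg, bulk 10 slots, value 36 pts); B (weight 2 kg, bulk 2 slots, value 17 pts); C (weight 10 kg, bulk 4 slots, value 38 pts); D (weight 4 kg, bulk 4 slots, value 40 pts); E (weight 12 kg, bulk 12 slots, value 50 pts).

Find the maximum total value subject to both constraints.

131 pts

Feasible sets respecting both limits:
- A+B+C+D: weight 22, bulk 20, value 131
- A+C+D: weight 20, bulk 18, value 114
- B+D+E: weight 18, bulk 18, value 107
Best: 131 pts.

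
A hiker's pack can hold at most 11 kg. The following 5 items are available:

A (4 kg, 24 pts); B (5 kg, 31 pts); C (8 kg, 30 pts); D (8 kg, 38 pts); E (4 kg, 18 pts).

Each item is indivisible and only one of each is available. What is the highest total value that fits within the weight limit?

This is a 0/1 knapsack; check combinations near the capacity.
- A+B: weight 4+5=9, value 24+31=55
- B+E: weight 5+4=9, value 31+18=49
- A+E: weight 4+4=8, value 24+18=42
Best: 55 pts.

55 pts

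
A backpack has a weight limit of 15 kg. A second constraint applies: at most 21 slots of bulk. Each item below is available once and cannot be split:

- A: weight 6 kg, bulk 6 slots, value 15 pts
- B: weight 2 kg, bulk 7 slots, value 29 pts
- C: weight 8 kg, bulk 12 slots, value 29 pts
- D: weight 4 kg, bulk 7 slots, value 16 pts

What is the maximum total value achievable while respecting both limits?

Feasible sets respecting both limits:
- A+B+D: weight 12, bulk 20, value 60
- B+C: weight 10, bulk 19, value 58
- B+D: weight 6, bulk 14, value 45
Best: 60 pts.

60 pts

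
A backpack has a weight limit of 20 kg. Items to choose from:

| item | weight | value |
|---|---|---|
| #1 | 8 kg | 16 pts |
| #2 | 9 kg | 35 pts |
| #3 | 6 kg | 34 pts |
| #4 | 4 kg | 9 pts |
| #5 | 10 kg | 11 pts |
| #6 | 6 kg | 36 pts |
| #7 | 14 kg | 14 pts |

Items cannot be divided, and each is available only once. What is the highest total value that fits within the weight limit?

Check high-value combinations within 20 kg:
- #1+#3+#6: weight 8+6+6=20, value 16+34+36=86
- #2+#4+#6: weight 9+4+6=19, value 35+9+36=80
- #3+#4+#6: weight 6+4+6=16, value 34+9+36=79
Best: 86 pts.

86 pts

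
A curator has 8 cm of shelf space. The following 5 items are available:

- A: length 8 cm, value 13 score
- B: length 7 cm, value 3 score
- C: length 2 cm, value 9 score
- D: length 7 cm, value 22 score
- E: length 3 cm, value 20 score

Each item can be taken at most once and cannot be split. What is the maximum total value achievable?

Check high-value combinations within 8 cm:
- C+E: length 2+3=5, value 9+20=29
- D: length 7, value 22
- E: length 3, value 20
- A: length 8, value 13
- C: length 2, value 9
Best: 29 score.

29 score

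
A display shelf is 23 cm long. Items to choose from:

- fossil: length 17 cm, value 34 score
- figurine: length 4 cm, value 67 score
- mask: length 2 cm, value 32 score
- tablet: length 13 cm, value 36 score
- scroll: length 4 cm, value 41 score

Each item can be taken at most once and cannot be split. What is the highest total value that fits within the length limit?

Check high-value combinations within 23 cm:
- figurine+mask+tablet+scroll: length 4+2+13+4=23, value 67+32+36+41=176
- figurine+tablet+scroll: length 4+13+4=21, value 67+36+41=144
- figurine+mask+scroll: length 4+2+4=10, value 67+32+41=140
- figurine+mask+tablet: length 4+2+13=19, value 67+32+36=135
Best: 176 score.

176 score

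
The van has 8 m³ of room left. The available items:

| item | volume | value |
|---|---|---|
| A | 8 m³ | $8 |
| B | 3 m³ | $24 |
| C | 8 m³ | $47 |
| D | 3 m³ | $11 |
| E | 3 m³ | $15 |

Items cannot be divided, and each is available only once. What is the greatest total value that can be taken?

This is a 0/1 knapsack; check combinations near the capacity.
- C: volume 8, value 47
- B+E: volume 3+3=6, value 24+15=39
- B+D: volume 3+3=6, value 24+11=35
- D+E: volume 3+3=6, value 11+15=26
- B: volume 3, value 24
Best: $47.

$47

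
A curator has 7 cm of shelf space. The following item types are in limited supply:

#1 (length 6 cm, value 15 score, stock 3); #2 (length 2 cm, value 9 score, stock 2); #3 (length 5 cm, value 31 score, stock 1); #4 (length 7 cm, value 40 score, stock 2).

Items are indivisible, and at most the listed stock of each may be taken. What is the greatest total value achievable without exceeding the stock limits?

40 score

Top feasible selections:
- 1×#4: length 7, value 40
- 1×#2 + 1×#3: length 7, value 40
- 1×#3: length 5, value 31
Best: 40 score.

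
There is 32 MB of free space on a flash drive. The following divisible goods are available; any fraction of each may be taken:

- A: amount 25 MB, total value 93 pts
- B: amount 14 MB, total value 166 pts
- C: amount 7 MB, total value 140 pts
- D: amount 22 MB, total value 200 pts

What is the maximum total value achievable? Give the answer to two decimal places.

Take in order of value per unit:
- C (140/7 per unit): all 7 → value 140, running total 140.00
- B (166/14 per unit): all 14 → value 166, running total 306.00
- D (200/22 per unit): 11 of 22 → value 11×200/22 = 100.0000, running total 406.00
Total 406.00.

406.00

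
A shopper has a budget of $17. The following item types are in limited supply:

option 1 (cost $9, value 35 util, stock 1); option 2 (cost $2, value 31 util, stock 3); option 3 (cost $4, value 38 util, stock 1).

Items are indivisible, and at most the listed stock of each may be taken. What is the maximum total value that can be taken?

Top feasible selections:
- 1×option 1 + 2×option 2 + 1×option 3: cost 17, value 135
- 3×option 2 + 1×option 3: cost 10, value 131
- 1×option 1 + 3×option 2: cost 15, value 128
- 1×option 1 + 1×option 2 + 1×option 3: cost 15, value 104
Best: 135 util.

135 util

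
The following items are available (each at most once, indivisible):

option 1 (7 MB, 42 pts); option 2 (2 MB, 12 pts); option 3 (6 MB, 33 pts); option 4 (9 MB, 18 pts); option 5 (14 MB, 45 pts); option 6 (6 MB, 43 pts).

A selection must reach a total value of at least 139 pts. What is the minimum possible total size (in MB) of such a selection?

29

Subsets with value ≥ 139, sorted by total size:
- option 1+option 2+option 5+option 6: size 29, value 142
- option 1+option 2+option 3+option 4+option 6: size 30, value 148
- option 1+option 3+option 5+option 6: size 33, value 163
- option 1+option 2+option 3+option 5+option 6: size 35, value 175
Minimum size: 29 MB.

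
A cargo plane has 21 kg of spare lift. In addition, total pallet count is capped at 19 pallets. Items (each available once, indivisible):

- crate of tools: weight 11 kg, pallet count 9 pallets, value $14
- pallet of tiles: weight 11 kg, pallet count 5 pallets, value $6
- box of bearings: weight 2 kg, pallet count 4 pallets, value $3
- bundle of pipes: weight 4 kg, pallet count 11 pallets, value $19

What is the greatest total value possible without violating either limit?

Feasible sets respecting both limits:
- pallet of tiles+bundle of pipes: weight 15, pallet count 16, value 25
- box of bearings+bundle of pipes: weight 6, pallet count 15, value 22
- bundle of pipes: weight 4, pallet count 11, value 19
- crate of tools+box of bearings: weight 13, pallet count 13, value 17
Best: $25.

$25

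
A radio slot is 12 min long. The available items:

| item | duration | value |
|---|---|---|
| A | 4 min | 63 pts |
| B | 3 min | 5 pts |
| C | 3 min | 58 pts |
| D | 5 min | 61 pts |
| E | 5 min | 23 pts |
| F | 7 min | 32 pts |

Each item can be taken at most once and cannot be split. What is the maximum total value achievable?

Check high-value combinations within 12 min:
- A+C+D: duration 4+3+5=12, value 63+58+61=182
- A+C+E: duration 4+3+5=12, value 63+58+23=144
- A+B+D: duration 4+3+5=12, value 63+5+61=129
- A+B+C: duration 4+3+3=10, value 63+5+58=126
Best: 182 pts.

182 pts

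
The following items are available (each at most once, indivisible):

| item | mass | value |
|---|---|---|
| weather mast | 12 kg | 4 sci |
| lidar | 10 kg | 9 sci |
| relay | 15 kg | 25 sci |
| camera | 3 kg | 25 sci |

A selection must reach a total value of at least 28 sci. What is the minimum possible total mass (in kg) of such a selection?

Subsets with value ≥ 28, sorted by total mass:
- lidar+camera: mass 13, value 34
- weather mast+camera: mass 15, value 29
Minimum mass: 13 kg.

13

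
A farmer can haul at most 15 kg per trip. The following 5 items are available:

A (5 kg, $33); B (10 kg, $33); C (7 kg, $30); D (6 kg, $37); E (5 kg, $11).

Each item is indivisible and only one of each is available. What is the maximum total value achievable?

$70

Check high-value combinations within 15 kg:
- A+D: weight 5+6=11, value 33+37=70
- C+D: weight 7+6=13, value 30+37=67
- A+B: weight 5+10=15, value 33+33=66
Best: $70.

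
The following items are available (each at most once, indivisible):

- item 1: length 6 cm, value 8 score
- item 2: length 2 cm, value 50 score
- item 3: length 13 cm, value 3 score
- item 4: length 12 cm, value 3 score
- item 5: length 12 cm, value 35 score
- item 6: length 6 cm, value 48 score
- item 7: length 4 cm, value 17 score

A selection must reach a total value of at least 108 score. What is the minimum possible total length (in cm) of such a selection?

Subsets with value ≥ 108, sorted by total length:
- item 2+item 6+item 7: length 12, value 115
- item 1+item 2+item 6+item 7: length 18, value 123
- item 2+item 5+item 6: length 20, value 133
- item 2+item 5+item 6+item 7: length 24, value 150
Minimum length: 12 cm.

12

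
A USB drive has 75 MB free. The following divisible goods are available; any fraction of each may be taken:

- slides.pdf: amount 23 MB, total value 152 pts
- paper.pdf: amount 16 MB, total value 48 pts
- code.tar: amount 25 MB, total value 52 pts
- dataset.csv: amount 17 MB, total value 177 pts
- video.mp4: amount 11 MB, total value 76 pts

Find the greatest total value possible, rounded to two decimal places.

469.64

Take in order of value per unit:
- dataset.csv (177/17 per unit): all 17 → value 177, running total 177.00
- video.mp4 (76/11 per unit): all 11 → value 76, running total 253.00
- slides.pdf (152/23 per unit): all 23 → value 152, running total 405.00
- paper.pdf (48/16 per unit): all 16 → value 48, running total 453.00
- code.tar (52/25 per unit): 8 of 25 → value 8×52/25 = 16.6400, running total 469.64
Total 469.64.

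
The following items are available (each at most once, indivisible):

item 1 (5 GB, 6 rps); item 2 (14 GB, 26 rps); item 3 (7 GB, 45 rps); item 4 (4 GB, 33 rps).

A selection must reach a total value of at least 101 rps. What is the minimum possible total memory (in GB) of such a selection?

Subsets with value ≥ 101, sorted by total memory:
- item 2+item 3+item 4: memory 25, value 104
- item 1+item 2+item 3+item 4: memory 30, value 110
Minimum memory: 25 GB.

25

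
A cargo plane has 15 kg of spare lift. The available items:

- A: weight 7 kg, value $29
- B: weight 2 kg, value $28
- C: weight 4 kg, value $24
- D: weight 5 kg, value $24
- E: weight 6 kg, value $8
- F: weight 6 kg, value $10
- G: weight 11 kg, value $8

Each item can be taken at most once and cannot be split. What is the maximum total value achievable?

$81

Check high-value combinations within 15 kg:
- A+B+C: weight 7+2+4=13, value 29+28+24=81
- A+B+D: weight 7+2+5=14, value 29+28+24=81
- B+C+D: weight 2+4+5=11, value 28+24+24=76
- A+B+F: weight 7+2+6=15, value 29+28+10=67
Best: $81.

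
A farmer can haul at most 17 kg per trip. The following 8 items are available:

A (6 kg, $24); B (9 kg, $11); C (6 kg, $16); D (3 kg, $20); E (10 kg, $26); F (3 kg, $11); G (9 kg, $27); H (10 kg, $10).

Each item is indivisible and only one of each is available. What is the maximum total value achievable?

Check high-value combinations within 17 kg:
- A+C+D: weight 6+6+3=15, value 24+16+20=60
- D+F+G: weight 3+3+9=15, value 20+11+27=58
- D+E+F: weight 3+10+3=16, value 20+26+11=57
- A+D+F: weight 6+3+3=12, value 24+20+11=55
Best: $60.

$60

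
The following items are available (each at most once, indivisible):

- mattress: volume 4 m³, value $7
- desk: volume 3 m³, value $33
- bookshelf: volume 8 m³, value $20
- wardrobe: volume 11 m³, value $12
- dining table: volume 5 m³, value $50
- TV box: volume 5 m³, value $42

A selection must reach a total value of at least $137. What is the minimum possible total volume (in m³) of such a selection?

21

Subsets with value ≥ 137, sorted by total volume:
- desk+bookshelf+dining table+TV box: volume 21, value 145
- desk+wardrobe+dining table+TV box: volume 24, value 137
Minimum volume: 21 m³.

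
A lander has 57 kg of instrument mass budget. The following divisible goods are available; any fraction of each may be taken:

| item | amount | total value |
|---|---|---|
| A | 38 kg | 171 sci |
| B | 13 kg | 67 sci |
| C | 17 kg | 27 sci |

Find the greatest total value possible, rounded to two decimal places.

Take in order of value per unit:
- B (67/13 per unit): all 13 → value 67, running total 67.00
- A (171/38 per unit): all 38 → value 171, running total 238.00
- C (27/17 per unit): 6 of 17 → value 6×27/17 = 9.5294, running total 247.53
Total 247.53.

247.53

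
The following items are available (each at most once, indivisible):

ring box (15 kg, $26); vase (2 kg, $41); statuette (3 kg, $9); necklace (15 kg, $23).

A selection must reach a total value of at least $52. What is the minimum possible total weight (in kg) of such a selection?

17

Subsets with value ≥ 52, sorted by total weight:
- ring box+vase: weight 17, value 67
- vase+necklace: weight 17, value 64
- ring box+vase+statuette: weight 20, value 76
Minimum weight: 17 kg.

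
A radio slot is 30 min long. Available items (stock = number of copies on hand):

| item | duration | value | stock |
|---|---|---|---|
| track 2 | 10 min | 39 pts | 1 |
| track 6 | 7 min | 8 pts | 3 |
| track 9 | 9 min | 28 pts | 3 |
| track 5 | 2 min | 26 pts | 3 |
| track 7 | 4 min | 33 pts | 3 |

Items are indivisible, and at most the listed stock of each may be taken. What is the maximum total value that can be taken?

216 pts

Top feasible selections:
- 1×track 2 + 3×track 5 + 3×track 7: duration 28, value 216
- 1×track 9 + 3×track 5 + 3×track 7: duration 27, value 205
Best: 216 pts.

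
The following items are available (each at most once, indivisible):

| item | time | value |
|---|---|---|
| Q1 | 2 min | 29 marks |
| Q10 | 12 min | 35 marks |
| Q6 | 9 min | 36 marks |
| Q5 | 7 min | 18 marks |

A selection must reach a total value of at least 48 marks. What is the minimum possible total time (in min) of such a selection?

11

Subsets with value ≥ 48, sorted by total time:
- Q1+Q6: time 11, value 65
- Q1+Q10: time 14, value 64
- Q6+Q5: time 16, value 54
Minimum time: 11 min.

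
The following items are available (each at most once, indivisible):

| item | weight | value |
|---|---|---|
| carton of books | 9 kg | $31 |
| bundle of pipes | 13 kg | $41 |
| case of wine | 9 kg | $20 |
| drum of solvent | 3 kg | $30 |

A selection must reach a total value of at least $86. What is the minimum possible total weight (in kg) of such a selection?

25

Subsets with value ≥ 86, sorted by total weight:
- carton of books+bundle of pipes+drum of solvent: weight 25, value 102
- bundle of pipes+case of wine+drum of solvent: weight 25, value 91
- carton of books+bundle of pipes+case of wine: weight 31, value 92
- carton of books+bundle of pipes+case of wine+drum of solvent: weight 34, value 122
Minimum weight: 25 kg.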